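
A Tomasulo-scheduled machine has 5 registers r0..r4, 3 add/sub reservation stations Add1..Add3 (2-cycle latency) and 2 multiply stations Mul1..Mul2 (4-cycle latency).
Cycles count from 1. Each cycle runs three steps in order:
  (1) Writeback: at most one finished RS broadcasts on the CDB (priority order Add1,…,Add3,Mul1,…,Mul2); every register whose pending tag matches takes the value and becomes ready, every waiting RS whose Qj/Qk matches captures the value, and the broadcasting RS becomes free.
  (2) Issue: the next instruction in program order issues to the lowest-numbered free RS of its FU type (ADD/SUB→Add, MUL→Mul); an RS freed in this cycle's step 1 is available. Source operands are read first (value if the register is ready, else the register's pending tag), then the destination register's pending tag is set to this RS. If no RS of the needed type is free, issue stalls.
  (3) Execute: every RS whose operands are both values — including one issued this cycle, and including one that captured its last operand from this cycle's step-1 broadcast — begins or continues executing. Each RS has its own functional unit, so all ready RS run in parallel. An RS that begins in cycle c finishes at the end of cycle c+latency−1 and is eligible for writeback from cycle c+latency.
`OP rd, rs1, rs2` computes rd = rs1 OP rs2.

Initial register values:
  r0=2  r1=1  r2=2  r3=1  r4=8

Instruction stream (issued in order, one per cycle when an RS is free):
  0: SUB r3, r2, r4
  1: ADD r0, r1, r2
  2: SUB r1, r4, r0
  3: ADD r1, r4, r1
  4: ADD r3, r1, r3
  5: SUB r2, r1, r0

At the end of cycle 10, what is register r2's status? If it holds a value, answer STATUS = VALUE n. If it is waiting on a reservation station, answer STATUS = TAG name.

STATUS = VALUE 10

  c1: issue SUB r3<-Add1  regs: r0:2,r1:1,r2:2,r3:Add1,r4:8
  c2: issue ADD r0<-Add2  regs: r0:Add2,r1:1,r2:2,r3:Add1,r4:8
  c3: CDB Add1=-6; issue SUB r1<-Add1  regs: r0:Add2,r1:Add1,r2:2,r3:-6,r4:8
  c4: CDB Add2=3; issue ADD r1<-Add2  regs: r0:3,r1:Add2,r2:2,r3:-6,r4:8
  c5: issue ADD r3<-Add3  regs: r0:3,r1:Add2,r2:2,r3:Add3,r4:8
  c6: CDB Add1=5; issue SUB r2<-Add1  regs: r0:3,r1:Add2,r2:Add1,r3:Add3,r4:8
  c7: -  regs: r0:3,r1:Add2,r2:Add1,r3:Add3,r4:8
  c8: CDB Add2=13  regs: r0:3,r1:13,r2:Add1,r3:Add3,r4:8
  c9: -  regs: r0:3,r1:13,r2:Add1,r3:Add3,r4:8
  c10: CDB Add1=10  regs: r0:3,r1:13,r2:10,r3:Add3,r4:8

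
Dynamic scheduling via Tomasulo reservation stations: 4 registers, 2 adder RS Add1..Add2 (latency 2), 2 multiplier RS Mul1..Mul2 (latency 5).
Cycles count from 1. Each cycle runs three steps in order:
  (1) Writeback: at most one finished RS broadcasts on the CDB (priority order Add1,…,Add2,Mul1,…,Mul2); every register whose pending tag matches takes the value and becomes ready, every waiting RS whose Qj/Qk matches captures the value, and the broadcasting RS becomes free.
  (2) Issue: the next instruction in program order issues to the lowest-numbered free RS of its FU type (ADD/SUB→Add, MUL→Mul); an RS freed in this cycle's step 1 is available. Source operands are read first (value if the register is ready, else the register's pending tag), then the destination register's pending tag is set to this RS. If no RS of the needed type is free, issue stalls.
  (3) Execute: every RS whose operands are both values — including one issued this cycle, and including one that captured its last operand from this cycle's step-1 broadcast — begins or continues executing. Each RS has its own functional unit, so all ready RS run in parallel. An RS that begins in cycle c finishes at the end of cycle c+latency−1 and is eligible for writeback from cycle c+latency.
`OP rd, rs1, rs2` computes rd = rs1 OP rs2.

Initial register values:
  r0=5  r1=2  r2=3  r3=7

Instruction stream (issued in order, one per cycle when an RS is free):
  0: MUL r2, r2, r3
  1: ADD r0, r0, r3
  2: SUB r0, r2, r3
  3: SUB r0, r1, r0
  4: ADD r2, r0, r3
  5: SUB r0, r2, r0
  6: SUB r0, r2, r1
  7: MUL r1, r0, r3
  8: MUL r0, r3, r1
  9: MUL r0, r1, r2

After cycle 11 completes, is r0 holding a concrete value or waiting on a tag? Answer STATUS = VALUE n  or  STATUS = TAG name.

STATUS = TAG Add1

cycle 1: issue MUL r2<-Mul1 // r0:5,r1:2,r2:Mul1,r3:7
cycle 2: issue ADD r0<-Add1 // r0:Add1,r1:2,r2:Mul1,r3:7
cycle 3: issue SUB r0<-Add2 // r0:Add2,r1:2,r2:Mul1,r3:7
cycle 4: CDB Add1=12; issue SUB r0<-Add1 // r0:Add1,r1:2,r2:Mul1,r3:7
cycle 5: stall // r0:Add1,r1:2,r2:Mul1,r3:7
cycle 6: CDB Mul1=21; stall // r0:Add1,r1:2,r2:21,r3:7
cycle 7: stall // r0:Add1,r1:2,r2:21,r3:7
cycle 8: CDB Add2=14; issue ADD r2<-Add2 // r0:Add1,r1:2,r2:Add2,r3:7
cycle 9: stall // r0:Add1,r1:2,r2:Add2,r3:7
cycle 10: CDB Add1=-12; issue SUB r0<-Add1 // r0:Add1,r1:2,r2:Add2,r3:7
cycle 11: stall // r0:Add1,r1:2,r2:Add2,r3:7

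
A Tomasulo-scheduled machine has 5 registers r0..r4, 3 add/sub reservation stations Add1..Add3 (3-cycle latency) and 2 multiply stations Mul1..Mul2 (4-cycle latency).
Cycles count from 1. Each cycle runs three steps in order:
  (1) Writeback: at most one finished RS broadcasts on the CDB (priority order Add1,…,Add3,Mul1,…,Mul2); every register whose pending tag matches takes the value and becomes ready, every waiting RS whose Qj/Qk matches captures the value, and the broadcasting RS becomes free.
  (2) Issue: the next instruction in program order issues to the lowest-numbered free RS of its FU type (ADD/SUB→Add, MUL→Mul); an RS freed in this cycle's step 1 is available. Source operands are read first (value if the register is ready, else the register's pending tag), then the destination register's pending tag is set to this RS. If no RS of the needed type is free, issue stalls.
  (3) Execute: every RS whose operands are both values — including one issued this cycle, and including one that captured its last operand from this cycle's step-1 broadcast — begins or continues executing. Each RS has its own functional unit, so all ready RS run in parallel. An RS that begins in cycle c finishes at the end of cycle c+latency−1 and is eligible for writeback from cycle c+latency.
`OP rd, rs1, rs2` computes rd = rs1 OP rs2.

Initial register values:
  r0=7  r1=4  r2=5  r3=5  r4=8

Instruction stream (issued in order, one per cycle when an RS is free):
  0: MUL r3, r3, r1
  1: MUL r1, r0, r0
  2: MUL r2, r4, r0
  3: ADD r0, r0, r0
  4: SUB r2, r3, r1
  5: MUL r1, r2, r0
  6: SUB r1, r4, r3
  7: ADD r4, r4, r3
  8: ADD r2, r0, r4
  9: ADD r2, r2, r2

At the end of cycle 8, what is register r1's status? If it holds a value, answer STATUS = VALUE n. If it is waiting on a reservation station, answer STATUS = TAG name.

STATUS = TAG Mul2

  c1: issue MUL r3<-Mul1  regs: r0:7,r1:4,r2:5,r3:Mul1,r4:8
  c2: issue MUL r1<-Mul2  regs: r0:7,r1:Mul2,r2:5,r3:Mul1,r4:8
  c3: stall  regs: r0:7,r1:Mul2,r2:5,r3:Mul1,r4:8
  c4: stall  regs: r0:7,r1:Mul2,r2:5,r3:Mul1,r4:8
  c5: CDB Mul1=20; issue MUL r2<-Mul1  regs: r0:7,r1:Mul2,r2:Mul1,r3:20,r4:8
  c6: CDB Mul2=49; issue ADD r0<-Add1  regs: r0:Add1,r1:49,r2:Mul1,r3:20,r4:8
  c7: issue SUB r2<-Add2  regs: r0:Add1,r1:49,r2:Add2,r3:20,r4:8
  c8: issue MUL r1<-Mul2  regs: r0:Add1,r1:Mul2,r2:Add2,r3:20,r4:8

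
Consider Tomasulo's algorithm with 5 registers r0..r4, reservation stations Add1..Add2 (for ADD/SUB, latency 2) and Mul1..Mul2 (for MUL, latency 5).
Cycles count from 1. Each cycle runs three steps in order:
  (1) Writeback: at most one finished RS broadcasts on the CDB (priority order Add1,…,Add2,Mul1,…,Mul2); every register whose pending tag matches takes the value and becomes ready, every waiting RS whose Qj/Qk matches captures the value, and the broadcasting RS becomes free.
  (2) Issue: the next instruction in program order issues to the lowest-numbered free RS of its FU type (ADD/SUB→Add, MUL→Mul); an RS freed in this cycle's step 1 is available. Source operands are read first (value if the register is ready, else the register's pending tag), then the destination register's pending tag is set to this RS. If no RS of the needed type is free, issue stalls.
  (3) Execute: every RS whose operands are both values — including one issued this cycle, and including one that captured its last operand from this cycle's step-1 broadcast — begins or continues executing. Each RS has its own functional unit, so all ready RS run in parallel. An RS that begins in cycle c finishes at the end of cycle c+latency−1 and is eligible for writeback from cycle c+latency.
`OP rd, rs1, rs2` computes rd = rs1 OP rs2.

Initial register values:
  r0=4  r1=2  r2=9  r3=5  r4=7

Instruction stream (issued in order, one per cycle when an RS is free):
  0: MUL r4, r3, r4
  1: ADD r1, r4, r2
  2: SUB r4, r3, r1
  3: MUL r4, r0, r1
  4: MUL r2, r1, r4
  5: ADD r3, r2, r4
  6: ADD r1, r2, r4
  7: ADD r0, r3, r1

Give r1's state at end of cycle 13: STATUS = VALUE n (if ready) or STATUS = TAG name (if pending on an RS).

  c1: issue MUL r4<-Mul1  regs: r0:4,r1:2,r2:9,r3:5,r4:Mul1
  c2: issue ADD r1<-Add1  regs: r0:4,r1:Add1,r2:9,r3:5,r4:Mul1
  c3: issue SUB r4<-Add2  regs: r0:4,r1:Add1,r2:9,r3:5,r4:Add2
  c4: issue MUL r4<-Mul2  regs: r0:4,r1:Add1,r2:9,r3:5,r4:Mul2
  c5: stall  regs: r0:4,r1:Add1,r2:9,r3:5,r4:Mul2
  c6: CDB Mul1=35; issue MUL r2<-Mul1  regs: r0:4,r1:Add1,r2:Mul1,r3:5,r4:Mul2
  c7: stall  regs: r0:4,r1:Add1,r2:Mul1,r3:5,r4:Mul2
  c8: CDB Add1=44; issue ADD r3<-Add1  regs: r0:4,r1:44,r2:Mul1,r3:Add1,r4:Mul2
  c9: stall  regs: r0:4,r1:44,r2:Mul1,r3:Add1,r4:Mul2
  c10: CDB Add2=-39; issue ADD r1<-Add2  regs: r0:4,r1:Add2,r2:Mul1,r3:Add1,r4:Mul2
  c11: stall  regs: r0:4,r1:Add2,r2:Mul1,r3:Add1,r4:Mul2
  c12: stall  regs: r0:4,r1:Add2,r2:Mul1,r3:Add1,r4:Mul2
  c13: CDB Mul2=176; stall  regs: r0:4,r1:Add2,r2:Mul1,r3:Add1,r4:176

STATUS = TAG Add2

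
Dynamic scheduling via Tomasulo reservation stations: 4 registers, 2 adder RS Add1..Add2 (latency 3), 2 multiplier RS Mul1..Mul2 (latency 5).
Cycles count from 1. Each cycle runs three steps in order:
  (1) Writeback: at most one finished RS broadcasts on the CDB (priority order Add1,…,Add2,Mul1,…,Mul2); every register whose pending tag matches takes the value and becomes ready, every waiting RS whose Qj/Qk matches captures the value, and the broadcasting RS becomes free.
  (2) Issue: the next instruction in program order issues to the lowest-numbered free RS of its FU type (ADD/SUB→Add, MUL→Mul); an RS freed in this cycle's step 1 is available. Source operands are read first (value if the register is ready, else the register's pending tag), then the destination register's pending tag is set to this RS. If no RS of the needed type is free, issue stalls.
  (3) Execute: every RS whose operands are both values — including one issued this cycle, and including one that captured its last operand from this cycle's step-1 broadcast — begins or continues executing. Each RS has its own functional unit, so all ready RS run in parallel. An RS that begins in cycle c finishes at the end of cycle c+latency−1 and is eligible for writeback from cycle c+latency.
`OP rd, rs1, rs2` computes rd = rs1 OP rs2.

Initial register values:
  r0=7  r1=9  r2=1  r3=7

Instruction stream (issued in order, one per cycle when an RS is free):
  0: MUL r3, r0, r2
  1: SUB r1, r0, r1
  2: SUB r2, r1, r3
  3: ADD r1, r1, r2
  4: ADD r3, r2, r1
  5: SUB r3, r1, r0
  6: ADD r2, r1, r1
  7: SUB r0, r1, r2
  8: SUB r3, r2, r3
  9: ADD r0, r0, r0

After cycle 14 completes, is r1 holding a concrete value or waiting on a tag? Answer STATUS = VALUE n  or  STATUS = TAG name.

c1: issue MUL r3<-Mul1 | r0:7,r1:9,r2:1,r3:Mul1
c2: issue SUB r1<-Add1 | r0:7,r1:Add1,r2:1,r3:Mul1
c3: issue SUB r2<-Add2 | r0:7,r1:Add1,r2:Add2,r3:Mul1
c4: stall | r0:7,r1:Add1,r2:Add2,r3:Mul1
c5: CDB Add1=-2; issue ADD r1<-Add1 | r0:7,r1:Add1,r2:Add2,r3:Mul1
c6: CDB Mul1=7; stall | r0:7,r1:Add1,r2:Add2,r3:7
c7: stall | r0:7,r1:Add1,r2:Add2,r3:7
c8: stall | r0:7,r1:Add1,r2:Add2,r3:7
c9: CDB Add2=-9; issue ADD r3<-Add2 | r0:7,r1:Add1,r2:-9,r3:Add2
c10: stall | r0:7,r1:Add1,r2:-9,r3:Add2
c11: stall | r0:7,r1:Add1,r2:-9,r3:Add2
c12: CDB Add1=-11; issue SUB r3<-Add1 | r0:7,r1:-11,r2:-9,r3:Add1
c13: stall | r0:7,r1:-11,r2:-9,r3:Add1
c14: stall | r0:7,r1:-11,r2:-9,r3:Add1

STATUS = VALUE -11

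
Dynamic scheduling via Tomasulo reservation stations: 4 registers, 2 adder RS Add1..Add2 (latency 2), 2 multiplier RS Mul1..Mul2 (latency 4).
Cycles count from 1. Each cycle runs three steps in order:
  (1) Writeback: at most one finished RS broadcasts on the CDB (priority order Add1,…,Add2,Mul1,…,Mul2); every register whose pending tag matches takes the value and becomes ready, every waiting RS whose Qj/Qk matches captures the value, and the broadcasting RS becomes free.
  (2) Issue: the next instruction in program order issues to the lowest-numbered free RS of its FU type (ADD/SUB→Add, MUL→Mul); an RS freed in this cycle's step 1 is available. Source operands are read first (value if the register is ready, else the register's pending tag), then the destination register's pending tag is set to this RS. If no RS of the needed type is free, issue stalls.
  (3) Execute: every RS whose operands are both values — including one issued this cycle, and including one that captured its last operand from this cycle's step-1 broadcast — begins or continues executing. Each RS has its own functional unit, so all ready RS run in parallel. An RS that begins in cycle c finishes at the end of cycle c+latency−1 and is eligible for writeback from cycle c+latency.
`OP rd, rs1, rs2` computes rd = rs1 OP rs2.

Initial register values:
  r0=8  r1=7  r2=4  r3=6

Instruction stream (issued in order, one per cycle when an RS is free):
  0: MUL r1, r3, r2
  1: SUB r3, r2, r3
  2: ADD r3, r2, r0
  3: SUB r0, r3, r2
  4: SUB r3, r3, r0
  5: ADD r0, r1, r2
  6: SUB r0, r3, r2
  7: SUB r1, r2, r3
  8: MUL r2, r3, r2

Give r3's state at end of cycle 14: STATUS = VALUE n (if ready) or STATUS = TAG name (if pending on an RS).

cycle 1: issue MUL r1<-Mul1 // r0:8,r1:Mul1,r2:4,r3:6
cycle 2: issue SUB r3<-Add1 // r0:8,r1:Mul1,r2:4,r3:Add1
cycle 3: issue ADD r3<-Add2 // r0:8,r1:Mul1,r2:4,r3:Add2
cycle 4: CDB Add1=-2; issue SUB r0<-Add1 // r0:Add1,r1:Mul1,r2:4,r3:Add2
cycle 5: CDB Add2=12; issue SUB r3<-Add2 // r0:Add1,r1:Mul1,r2:4,r3:Add2
cycle 6: CDB Mul1=24; stall // r0:Add1,r1:24,r2:4,r3:Add2
cycle 7: CDB Add1=8; issue ADD r0<-Add1 // r0:Add1,r1:24,r2:4,r3:Add2
cycle 8: stall // r0:Add1,r1:24,r2:4,r3:Add2
cycle 9: CDB Add1=28; issue SUB r0<-Add1 // r0:Add1,r1:24,r2:4,r3:Add2
cycle 10: CDB Add2=4; issue SUB r1<-Add2 // r0:Add1,r1:Add2,r2:4,r3:4
cycle 11: issue MUL r2<-Mul1 // r0:Add1,r1:Add2,r2:Mul1,r3:4
cycle 12: CDB Add1=0 // r0:0,r1:Add2,r2:Mul1,r3:4
cycle 13: CDB Add2=0 // r0:0,r1:0,r2:Mul1,r3:4
cycle 14: - // r0:0,r1:0,r2:Mul1,r3:4

STATUS = VALUE 4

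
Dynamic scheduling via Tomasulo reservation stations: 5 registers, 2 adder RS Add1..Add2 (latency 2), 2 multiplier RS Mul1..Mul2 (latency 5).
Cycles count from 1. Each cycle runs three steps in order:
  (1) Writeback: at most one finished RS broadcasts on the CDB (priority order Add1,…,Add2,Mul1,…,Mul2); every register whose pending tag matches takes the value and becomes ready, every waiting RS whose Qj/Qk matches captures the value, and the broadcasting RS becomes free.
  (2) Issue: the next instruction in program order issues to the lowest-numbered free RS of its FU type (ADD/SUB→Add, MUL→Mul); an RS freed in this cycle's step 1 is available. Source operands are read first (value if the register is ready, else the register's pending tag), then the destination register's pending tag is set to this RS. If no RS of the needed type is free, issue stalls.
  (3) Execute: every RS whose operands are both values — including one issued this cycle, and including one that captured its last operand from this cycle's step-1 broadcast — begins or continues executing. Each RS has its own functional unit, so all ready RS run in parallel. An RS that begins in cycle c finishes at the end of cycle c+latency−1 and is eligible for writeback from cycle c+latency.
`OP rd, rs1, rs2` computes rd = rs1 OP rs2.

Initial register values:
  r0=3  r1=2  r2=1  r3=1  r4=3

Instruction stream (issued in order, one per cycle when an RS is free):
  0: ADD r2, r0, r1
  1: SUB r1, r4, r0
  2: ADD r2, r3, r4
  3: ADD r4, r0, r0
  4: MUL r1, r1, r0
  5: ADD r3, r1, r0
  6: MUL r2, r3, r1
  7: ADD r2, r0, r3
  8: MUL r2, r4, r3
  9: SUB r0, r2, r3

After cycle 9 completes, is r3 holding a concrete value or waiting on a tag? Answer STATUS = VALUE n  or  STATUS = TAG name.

STATUS = TAG Add1

  c1: issue ADD r2<-Add1  regs: r0:3,r1:2,r2:Add1,r3:1,r4:3
  c2: issue SUB r1<-Add2  regs: r0:3,r1:Add2,r2:Add1,r3:1,r4:3
  c3: CDB Add1=5; issue ADD r2<-Add1  regs: r0:3,r1:Add2,r2:Add1,r3:1,r4:3
  c4: CDB Add2=0; issue ADD r4<-Add2  regs: r0:3,r1:0,r2:Add1,r3:1,r4:Add2
  c5: CDB Add1=4; issue MUL r1<-Mul1  regs: r0:3,r1:Mul1,r2:4,r3:1,r4:Add2
  c6: CDB Add2=6; issue ADD r3<-Add1  regs: r0:3,r1:Mul1,r2:4,r3:Add1,r4:6
  c7: issue MUL r2<-Mul2  regs: r0:3,r1:Mul1,r2:Mul2,r3:Add1,r4:6
  c8: issue ADD r2<-Add2  regs: r0:3,r1:Mul1,r2:Add2,r3:Add1,r4:6
  c9: stall  regs: r0:3,r1:Mul1,r2:Add2,r3:Add1,r4:6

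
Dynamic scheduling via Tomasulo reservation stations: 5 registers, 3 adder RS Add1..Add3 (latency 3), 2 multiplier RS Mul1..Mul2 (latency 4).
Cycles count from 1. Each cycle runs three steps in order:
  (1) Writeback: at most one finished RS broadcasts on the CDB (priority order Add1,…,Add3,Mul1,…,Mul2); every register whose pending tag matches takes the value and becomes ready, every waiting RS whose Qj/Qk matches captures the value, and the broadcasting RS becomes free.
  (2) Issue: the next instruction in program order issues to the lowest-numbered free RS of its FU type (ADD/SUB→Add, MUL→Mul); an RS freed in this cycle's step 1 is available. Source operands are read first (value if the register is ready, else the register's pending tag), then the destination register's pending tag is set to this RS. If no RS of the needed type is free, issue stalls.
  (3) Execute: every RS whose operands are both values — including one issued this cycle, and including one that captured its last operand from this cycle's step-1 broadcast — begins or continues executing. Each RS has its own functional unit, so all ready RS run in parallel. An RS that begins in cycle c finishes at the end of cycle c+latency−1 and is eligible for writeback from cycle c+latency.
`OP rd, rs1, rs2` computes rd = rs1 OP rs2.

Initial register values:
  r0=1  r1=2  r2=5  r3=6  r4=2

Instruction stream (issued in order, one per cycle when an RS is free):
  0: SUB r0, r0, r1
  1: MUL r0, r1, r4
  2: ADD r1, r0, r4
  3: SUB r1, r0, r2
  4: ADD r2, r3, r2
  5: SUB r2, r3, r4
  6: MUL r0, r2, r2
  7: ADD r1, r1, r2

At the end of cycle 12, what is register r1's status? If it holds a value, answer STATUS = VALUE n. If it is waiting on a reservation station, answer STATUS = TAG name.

STATUS = TAG Add1

cycle 1: issue SUB r0<-Add1 // r0:Add1,r1:2,r2:5,r3:6,r4:2
cycle 2: issue MUL r0<-Mul1 // r0:Mul1,r1:2,r2:5,r3:6,r4:2
cycle 3: issue ADD r1<-Add2 // r0:Mul1,r1:Add2,r2:5,r3:6,r4:2
cycle 4: CDB Add1=-1; issue SUB r1<-Add1 // r0:Mul1,r1:Add1,r2:5,r3:6,r4:2
cycle 5: issue ADD r2<-Add3 // r0:Mul1,r1:Add1,r2:Add3,r3:6,r4:2
cycle 6: CDB Mul1=4; stall // r0:4,r1:Add1,r2:Add3,r3:6,r4:2
cycle 7: stall // r0:4,r1:Add1,r2:Add3,r3:6,r4:2
cycle 8: CDB Add3=11; issue SUB r2<-Add3 // r0:4,r1:Add1,r2:Add3,r3:6,r4:2
cycle 9: CDB Add1=-1; issue MUL r0<-Mul1 // r0:Mul1,r1:-1,r2:Add3,r3:6,r4:2
cycle 10: CDB Add2=6; issue ADD r1<-Add1 // r0:Mul1,r1:Add1,r2:Add3,r3:6,r4:2
cycle 11: CDB Add3=4 // r0:Mul1,r1:Add1,r2:4,r3:6,r4:2
cycle 12: - // r0:Mul1,r1:Add1,r2:4,r3:6,r4:2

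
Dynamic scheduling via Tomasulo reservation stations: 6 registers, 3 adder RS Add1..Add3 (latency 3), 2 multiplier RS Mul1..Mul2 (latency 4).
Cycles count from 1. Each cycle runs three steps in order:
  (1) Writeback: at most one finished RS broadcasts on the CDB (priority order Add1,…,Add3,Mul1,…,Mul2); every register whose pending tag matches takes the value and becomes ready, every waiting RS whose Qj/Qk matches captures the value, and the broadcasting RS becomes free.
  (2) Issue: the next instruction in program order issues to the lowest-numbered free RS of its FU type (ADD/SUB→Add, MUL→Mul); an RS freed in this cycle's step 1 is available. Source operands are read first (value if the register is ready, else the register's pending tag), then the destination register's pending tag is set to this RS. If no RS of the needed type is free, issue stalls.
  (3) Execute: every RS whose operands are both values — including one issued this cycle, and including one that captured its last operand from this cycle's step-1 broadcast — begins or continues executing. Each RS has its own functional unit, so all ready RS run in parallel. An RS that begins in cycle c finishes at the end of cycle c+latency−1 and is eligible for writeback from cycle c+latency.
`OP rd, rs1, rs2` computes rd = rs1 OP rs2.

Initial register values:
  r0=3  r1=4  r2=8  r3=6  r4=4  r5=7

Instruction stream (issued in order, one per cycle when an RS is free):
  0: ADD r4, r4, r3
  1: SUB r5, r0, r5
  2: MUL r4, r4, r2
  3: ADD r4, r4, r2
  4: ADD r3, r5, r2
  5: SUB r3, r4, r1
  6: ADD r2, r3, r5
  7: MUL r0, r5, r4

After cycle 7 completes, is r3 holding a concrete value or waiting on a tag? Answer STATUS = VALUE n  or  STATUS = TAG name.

STATUS = TAG Add3

  c1: issue ADD r4<-Add1  regs: r0:3,r1:4,r2:8,r3:6,r4:Add1,r5:7
  c2: issue SUB r5<-Add2  regs: r0:3,r1:4,r2:8,r3:6,r4:Add1,r5:Add2
  c3: issue MUL r4<-Mul1  regs: r0:3,r1:4,r2:8,r3:6,r4:Mul1,r5:Add2
  c4: CDB Add1=10; issue ADD r4<-Add1  regs: r0:3,r1:4,r2:8,r3:6,r4:Add1,r5:Add2
  c5: CDB Add2=-4; issue ADD r3<-Add2  regs: r0:3,r1:4,r2:8,r3:Add2,r4:Add1,r5:-4
  c6: issue SUB r3<-Add3  regs: r0:3,r1:4,r2:8,r3:Add3,r4:Add1,r5:-4
  c7: stall  regs: r0:3,r1:4,r2:8,r3:Add3,r4:Add1,r5:-4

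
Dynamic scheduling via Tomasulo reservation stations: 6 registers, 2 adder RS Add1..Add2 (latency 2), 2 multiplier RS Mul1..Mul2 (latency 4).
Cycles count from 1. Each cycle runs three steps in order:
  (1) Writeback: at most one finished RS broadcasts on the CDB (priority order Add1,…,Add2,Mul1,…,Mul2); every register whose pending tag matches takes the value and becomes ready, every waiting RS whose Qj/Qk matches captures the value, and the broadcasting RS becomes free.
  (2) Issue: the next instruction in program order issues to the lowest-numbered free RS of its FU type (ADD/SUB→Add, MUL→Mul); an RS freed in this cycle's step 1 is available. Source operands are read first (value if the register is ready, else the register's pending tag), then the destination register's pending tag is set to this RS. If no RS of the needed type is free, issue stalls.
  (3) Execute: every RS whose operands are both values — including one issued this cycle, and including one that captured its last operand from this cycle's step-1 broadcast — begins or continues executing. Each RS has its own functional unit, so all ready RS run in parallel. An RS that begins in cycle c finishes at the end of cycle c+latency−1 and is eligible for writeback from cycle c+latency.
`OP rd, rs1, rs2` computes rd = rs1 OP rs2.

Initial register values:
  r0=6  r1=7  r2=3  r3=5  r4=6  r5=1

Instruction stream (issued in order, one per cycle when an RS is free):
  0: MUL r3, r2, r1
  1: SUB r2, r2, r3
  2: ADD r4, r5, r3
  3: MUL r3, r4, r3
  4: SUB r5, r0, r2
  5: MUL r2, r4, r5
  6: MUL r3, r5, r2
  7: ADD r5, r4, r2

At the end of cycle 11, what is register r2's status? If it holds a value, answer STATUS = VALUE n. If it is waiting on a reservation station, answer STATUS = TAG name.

STATUS = TAG Mul1

  c1: issue MUL r3<-Mul1  regs: r0:6,r1:7,r2:3,r3:Mul1,r4:6,r5:1
  c2: issue SUB r2<-Add1  regs: r0:6,r1:7,r2:Add1,r3:Mul1,r4:6,r5:1
  c3: issue ADD r4<-Add2  regs: r0:6,r1:7,r2:Add1,r3:Mul1,r4:Add2,r5:1
  c4: issue MUL r3<-Mul2  regs: r0:6,r1:7,r2:Add1,r3:Mul2,r4:Add2,r5:1
  c5: CDB Mul1=21; stall  regs: r0:6,r1:7,r2:Add1,r3:Mul2,r4:Add2,r5:1
  c6: stall  regs: r0:6,r1:7,r2:Add1,r3:Mul2,r4:Add2,r5:1
  c7: CDB Add1=-18; issue SUB r5<-Add1  regs: r0:6,r1:7,r2:-18,r3:Mul2,r4:Add2,r5:Add1
  c8: CDB Add2=22; issue MUL r2<-Mul1  regs: r0:6,r1:7,r2:Mul1,r3:Mul2,r4:22,r5:Add1
  c9: CDB Add1=24; stall  regs: r0:6,r1:7,r2:Mul1,r3:Mul2,r4:22,r5:24
  c10: stall  regs: r0:6,r1:7,r2:Mul1,r3:Mul2,r4:22,r5:24
  c11: stall  regs: r0:6,r1:7,r2:Mul1,r3:Mul2,r4:22,r5:24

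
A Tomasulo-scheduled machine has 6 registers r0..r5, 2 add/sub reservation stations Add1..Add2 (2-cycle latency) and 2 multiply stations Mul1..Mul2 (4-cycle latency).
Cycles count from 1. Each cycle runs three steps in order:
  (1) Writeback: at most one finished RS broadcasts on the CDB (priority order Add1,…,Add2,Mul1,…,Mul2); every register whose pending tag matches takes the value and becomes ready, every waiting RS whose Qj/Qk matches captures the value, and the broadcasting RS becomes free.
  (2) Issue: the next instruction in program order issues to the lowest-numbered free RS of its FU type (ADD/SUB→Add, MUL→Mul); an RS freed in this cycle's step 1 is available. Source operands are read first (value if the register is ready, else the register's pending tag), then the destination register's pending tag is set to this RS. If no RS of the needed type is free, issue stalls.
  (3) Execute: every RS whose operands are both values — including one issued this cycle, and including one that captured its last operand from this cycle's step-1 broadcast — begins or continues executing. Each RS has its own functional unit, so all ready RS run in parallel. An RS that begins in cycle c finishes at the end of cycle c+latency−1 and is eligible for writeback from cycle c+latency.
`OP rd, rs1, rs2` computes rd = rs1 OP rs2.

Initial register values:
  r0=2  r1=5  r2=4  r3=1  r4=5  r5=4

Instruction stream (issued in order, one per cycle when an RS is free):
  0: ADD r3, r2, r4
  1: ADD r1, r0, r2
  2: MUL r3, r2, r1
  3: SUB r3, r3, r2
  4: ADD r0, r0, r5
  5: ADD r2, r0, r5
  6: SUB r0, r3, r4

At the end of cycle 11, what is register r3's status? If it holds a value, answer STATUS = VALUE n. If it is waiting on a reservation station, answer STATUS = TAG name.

c1: issue ADD r3<-Add1 | r0:2,r1:5,r2:4,r3:Add1,r4:5,r5:4
c2: issue ADD r1<-Add2 | r0:2,r1:Add2,r2:4,r3:Add1,r4:5,r5:4
c3: CDB Add1=9; issue MUL r3<-Mul1 | r0:2,r1:Add2,r2:4,r3:Mul1,r4:5,r5:4
c4: CDB Add2=6; issue SUB r3<-Add1 | r0:2,r1:6,r2:4,r3:Add1,r4:5,r5:4
c5: issue ADD r0<-Add2 | r0:Add2,r1:6,r2:4,r3:Add1,r4:5,r5:4
c6: stall | r0:Add2,r1:6,r2:4,r3:Add1,r4:5,r5:4
c7: CDB Add2=6; issue ADD r2<-Add2 | r0:6,r1:6,r2:Add2,r3:Add1,r4:5,r5:4
c8: CDB Mul1=24; stall | r0:6,r1:6,r2:Add2,r3:Add1,r4:5,r5:4
c9: CDB Add2=10; issue SUB r0<-Add2 | r0:Add2,r1:6,r2:10,r3:Add1,r4:5,r5:4
c10: CDB Add1=20 | r0:Add2,r1:6,r2:10,r3:20,r4:5,r5:4
c11: - | r0:Add2,r1:6,r2:10,r3:20,r4:5,r5:4

STATUS = VALUE 20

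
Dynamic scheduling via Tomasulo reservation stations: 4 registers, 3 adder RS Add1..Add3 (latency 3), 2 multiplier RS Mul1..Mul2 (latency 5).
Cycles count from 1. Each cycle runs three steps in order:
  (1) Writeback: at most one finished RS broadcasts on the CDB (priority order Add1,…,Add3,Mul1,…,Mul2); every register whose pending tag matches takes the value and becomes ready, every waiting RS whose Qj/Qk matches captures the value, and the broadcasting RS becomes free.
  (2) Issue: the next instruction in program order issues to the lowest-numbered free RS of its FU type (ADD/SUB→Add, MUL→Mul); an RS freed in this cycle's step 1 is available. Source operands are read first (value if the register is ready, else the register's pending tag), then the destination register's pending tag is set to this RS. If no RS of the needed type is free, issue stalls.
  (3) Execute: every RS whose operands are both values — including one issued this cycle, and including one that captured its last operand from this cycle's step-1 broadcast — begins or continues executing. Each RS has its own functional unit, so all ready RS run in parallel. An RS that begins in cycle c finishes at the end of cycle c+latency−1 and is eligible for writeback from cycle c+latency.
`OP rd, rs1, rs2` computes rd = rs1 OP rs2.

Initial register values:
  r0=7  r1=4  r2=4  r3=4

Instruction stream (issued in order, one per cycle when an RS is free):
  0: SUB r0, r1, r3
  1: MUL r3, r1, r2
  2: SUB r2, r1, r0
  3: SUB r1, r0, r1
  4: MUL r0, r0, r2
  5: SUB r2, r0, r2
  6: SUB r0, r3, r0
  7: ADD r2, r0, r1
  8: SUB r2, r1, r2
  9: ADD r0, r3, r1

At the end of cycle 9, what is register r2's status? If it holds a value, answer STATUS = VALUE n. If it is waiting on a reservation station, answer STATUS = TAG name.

c1: issue SUB r0<-Add1 | r0:Add1,r1:4,r2:4,r3:4
c2: issue MUL r3<-Mul1 | r0:Add1,r1:4,r2:4,r3:Mul1
c3: issue SUB r2<-Add2 | r0:Add1,r1:4,r2:Add2,r3:Mul1
c4: CDB Add1=0; issue SUB r1<-Add1 | r0:0,r1:Add1,r2:Add2,r3:Mul1
c5: issue MUL r0<-Mul2 | r0:Mul2,r1:Add1,r2:Add2,r3:Mul1
c6: issue SUB r2<-Add3 | r0:Mul2,r1:Add1,r2:Add3,r3:Mul1
c7: CDB Add1=-4; issue SUB r0<-Add1 | r0:Add1,r1:-4,r2:Add3,r3:Mul1
c8: CDB Add2=4; issue ADD r2<-Add2 | r0:Add1,r1:-4,r2:Add2,r3:Mul1
c9: CDB Mul1=16; stall | r0:Add1,r1:-4,r2:Add2,r3:16

STATUS = TAG Add2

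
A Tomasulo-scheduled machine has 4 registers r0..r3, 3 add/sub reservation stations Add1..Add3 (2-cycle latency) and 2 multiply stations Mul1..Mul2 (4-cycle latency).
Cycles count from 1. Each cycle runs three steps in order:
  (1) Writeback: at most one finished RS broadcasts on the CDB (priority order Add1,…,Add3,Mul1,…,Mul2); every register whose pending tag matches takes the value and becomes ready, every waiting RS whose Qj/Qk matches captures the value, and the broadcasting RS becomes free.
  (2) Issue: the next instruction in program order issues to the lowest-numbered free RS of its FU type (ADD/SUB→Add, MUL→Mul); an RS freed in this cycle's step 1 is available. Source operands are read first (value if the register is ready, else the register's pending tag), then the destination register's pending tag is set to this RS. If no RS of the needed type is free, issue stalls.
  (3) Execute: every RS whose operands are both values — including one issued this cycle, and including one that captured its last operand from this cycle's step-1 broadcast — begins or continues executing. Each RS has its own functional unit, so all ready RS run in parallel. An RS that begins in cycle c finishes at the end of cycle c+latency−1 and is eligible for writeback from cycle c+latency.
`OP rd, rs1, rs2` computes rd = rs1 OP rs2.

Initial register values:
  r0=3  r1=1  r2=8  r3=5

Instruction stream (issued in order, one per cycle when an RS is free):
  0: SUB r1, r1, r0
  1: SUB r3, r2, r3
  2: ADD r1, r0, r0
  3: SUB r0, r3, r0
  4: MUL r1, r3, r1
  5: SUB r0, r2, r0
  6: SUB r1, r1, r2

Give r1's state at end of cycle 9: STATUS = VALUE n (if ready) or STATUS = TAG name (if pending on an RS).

STATUS = TAG Add2

cycle 1: issue SUB r1<-Add1 // r0:3,r1:Add1,r2:8,r3:5
cycle 2: issue SUB r3<-Add2 // r0:3,r1:Add1,r2:8,r3:Add2
cycle 3: CDB Add1=-2; issue ADD r1<-Add1 // r0:3,r1:Add1,r2:8,r3:Add2
cycle 4: CDB Add2=3; issue SUB r0<-Add2 // r0:Add2,r1:Add1,r2:8,r3:3
cycle 5: CDB Add1=6; issue MUL r1<-Mul1 // r0:Add2,r1:Mul1,r2:8,r3:3
cycle 6: CDB Add2=0; issue SUB r0<-Add1 // r0:Add1,r1:Mul1,r2:8,r3:3
cycle 7: issue SUB r1<-Add2 // r0:Add1,r1:Add2,r2:8,r3:3
cycle 8: CDB Add1=8 // r0:8,r1:Add2,r2:8,r3:3
cycle 9: CDB Mul1=18 // r0:8,r1:Add2,r2:8,r3:3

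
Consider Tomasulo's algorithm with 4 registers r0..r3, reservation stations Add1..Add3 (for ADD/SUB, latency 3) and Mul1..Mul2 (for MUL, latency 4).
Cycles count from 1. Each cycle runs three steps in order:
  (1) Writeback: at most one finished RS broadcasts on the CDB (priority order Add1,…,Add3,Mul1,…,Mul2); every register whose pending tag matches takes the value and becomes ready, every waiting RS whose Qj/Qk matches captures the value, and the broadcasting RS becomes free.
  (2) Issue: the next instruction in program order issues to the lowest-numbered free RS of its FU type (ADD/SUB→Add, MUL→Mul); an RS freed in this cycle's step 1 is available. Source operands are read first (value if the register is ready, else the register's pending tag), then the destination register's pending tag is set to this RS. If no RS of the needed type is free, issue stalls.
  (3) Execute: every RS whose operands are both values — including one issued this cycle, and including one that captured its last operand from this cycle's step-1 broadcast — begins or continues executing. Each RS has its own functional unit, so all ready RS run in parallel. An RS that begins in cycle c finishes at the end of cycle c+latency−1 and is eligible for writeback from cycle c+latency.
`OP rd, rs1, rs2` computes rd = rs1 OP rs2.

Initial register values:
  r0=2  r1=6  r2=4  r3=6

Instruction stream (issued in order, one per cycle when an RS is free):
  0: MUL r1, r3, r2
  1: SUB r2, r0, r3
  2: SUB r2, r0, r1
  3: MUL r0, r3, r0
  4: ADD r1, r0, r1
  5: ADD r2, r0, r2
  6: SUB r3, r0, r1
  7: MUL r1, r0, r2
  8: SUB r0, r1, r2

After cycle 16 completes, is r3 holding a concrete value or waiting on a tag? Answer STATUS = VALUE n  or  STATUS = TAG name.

STATUS = VALUE -24

cycle 1: issue MUL r1<-Mul1 // r0:2,r1:Mul1,r2:4,r3:6
cycle 2: issue SUB r2<-Add1 // r0:2,r1:Mul1,r2:Add1,r3:6
cycle 3: issue SUB r2<-Add2 // r0:2,r1:Mul1,r2:Add2,r3:6
cycle 4: issue MUL r0<-Mul2 // r0:Mul2,r1:Mul1,r2:Add2,r3:6
cycle 5: CDB Add1=-4; issue ADD r1<-Add1 // r0:Mul2,r1:Add1,r2:Add2,r3:6
cycle 6: CDB Mul1=24; issue ADD r2<-Add3 // r0:Mul2,r1:Add1,r2:Add3,r3:6
cycle 7: stall // r0:Mul2,r1:Add1,r2:Add3,r3:6
cycle 8: CDB Mul2=12; stall // r0:12,r1:Add1,r2:Add3,r3:6
cycle 9: CDB Add2=-22; issue SUB r3<-Add2 // r0:12,r1:Add1,r2:Add3,r3:Add2
cycle 10: issue MUL r1<-Mul1 // r0:12,r1:Mul1,r2:Add3,r3:Add2
cycle 11: CDB Add1=36; issue SUB r0<-Add1 // r0:Add1,r1:Mul1,r2:Add3,r3:Add2
cycle 12: CDB Add3=-10 // r0:Add1,r1:Mul1,r2:-10,r3:Add2
cycle 13: - // r0:Add1,r1:Mul1,r2:-10,r3:Add2
cycle 14: CDB Add2=-24 // r0:Add1,r1:Mul1,r2:-10,r3:-24
cycle 15: - // r0:Add1,r1:Mul1,r2:-10,r3:-24
cycle 16: CDB Mul1=-120 // r0:Add1,r1:-120,r2:-10,r3:-24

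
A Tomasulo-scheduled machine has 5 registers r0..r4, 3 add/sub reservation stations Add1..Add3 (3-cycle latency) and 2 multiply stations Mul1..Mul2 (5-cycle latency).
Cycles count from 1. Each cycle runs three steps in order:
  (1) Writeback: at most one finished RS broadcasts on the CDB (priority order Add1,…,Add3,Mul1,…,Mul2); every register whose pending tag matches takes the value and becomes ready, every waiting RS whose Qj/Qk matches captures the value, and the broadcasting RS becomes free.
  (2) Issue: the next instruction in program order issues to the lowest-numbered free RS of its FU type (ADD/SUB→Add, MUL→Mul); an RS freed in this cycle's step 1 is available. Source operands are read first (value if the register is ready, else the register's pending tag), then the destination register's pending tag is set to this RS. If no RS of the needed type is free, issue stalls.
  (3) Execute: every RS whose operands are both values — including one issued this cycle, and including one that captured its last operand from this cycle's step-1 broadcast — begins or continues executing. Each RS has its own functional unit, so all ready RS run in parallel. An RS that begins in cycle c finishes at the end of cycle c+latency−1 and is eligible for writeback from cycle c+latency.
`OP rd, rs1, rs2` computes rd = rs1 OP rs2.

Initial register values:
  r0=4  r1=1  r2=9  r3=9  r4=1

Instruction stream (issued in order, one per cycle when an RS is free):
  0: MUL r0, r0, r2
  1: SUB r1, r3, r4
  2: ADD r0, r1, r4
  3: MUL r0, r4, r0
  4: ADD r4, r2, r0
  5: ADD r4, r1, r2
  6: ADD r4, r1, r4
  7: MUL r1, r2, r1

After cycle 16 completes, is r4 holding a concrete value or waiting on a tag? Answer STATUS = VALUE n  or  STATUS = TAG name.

STATUS = VALUE 25

  c1: issue MUL r0<-Mul1  regs: r0:Mul1,r1:1,r2:9,r3:9,r4:1
  c2: issue SUB r1<-Add1  regs: r0:Mul1,r1:Add1,r2:9,r3:9,r4:1
  c3: issue ADD r0<-Add2  regs: r0:Add2,r1:Add1,r2:9,r3:9,r4:1
  c4: issue MUL r0<-Mul2  regs: r0:Mul2,r1:Add1,r2:9,r3:9,r4:1
  c5: CDB Add1=8; issue ADD r4<-Add1  regs: r0:Mul2,r1:8,r2:9,r3:9,r4:Add1
  c6: CDB Mul1=36; issue ADD r4<-Add3  regs: r0:Mul2,r1:8,r2:9,r3:9,r4:Add3
  c7: stall  regs: r0:Mul2,r1:8,r2:9,r3:9,r4:Add3
  c8: CDB Add2=9; issue ADD r4<-Add2  regs: r0:Mul2,r1:8,r2:9,r3:9,r4:Add2
  c9: CDB Add3=17; issue MUL r1<-Mul1  regs: r0:Mul2,r1:Mul1,r2:9,r3:9,r4:Add2
  c10: -  regs: r0:Mul2,r1:Mul1,r2:9,r3:9,r4:Add2
  c11: -  regs: r0:Mul2,r1:Mul1,r2:9,r3:9,r4:Add2
  c12: CDB Add2=25  regs: r0:Mul2,r1:Mul1,r2:9,r3:9,r4:25
  c13: CDB Mul2=9  regs: r0:9,r1:Mul1,r2:9,r3:9,r4:25
  c14: CDB Mul1=72  regs: r0:9,r1:72,r2:9,r3:9,r4:25
  c15: -  regs: r0:9,r1:72,r2:9,r3:9,r4:25
  c16: CDB Add1=18  regs: r0:9,r1:72,r2:9,r3:9,r4:25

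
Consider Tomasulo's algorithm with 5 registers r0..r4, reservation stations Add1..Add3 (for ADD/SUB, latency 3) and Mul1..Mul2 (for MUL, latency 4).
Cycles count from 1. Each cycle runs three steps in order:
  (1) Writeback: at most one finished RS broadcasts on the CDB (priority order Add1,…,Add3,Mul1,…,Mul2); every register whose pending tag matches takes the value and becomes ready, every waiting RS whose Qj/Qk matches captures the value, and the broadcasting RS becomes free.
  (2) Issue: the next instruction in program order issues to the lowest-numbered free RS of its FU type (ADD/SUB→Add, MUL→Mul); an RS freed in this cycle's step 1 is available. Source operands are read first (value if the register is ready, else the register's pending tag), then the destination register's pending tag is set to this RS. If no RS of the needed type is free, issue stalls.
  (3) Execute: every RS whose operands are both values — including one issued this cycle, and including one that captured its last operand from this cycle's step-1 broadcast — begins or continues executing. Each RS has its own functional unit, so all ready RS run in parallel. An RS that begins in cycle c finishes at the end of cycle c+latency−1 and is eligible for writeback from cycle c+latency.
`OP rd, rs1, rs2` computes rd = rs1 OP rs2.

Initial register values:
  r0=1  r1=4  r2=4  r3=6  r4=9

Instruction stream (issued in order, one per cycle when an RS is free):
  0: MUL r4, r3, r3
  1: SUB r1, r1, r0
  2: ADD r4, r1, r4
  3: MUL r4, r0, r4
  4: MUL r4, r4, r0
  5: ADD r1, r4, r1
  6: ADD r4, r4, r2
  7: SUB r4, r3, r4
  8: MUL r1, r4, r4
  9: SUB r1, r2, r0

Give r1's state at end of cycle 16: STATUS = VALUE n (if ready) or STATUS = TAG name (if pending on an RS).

STATUS = TAG Mul2

  c1: issue MUL r4<-Mul1  regs: r0:1,r1:4,r2:4,r3:6,r4:Mul1
  c2: issue SUB r1<-Add1  regs: r0:1,r1:Add1,r2:4,r3:6,r4:Mul1
  c3: issue ADD r4<-Add2  regs: r0:1,r1:Add1,r2:4,r3:6,r4:Add2
  c4: issue MUL r4<-Mul2  regs: r0:1,r1:Add1,r2:4,r3:6,r4:Mul2
  c5: CDB Add1=3; stall  regs: r0:1,r1:3,r2:4,r3:6,r4:Mul2
  c6: CDB Mul1=36; issue MUL r4<-Mul1  regs: r0:1,r1:3,r2:4,r3:6,r4:Mul1
  c7: issue ADD r1<-Add1  regs: r0:1,r1:Add1,r2:4,r3:6,r4:Mul1
  c8: issue ADD r4<-Add3  regs: r0:1,r1:Add1,r2:4,r3:6,r4:Add3
  c9: CDB Add2=39; issue SUB r4<-Add2  regs: r0:1,r1:Add1,r2:4,r3:6,r4:Add2
  c10: stall  regs: r0:1,r1:Add1,r2:4,r3:6,r4:Add2
  c11: stall  regs: r0:1,r1:Add1,r2:4,r3:6,r4:Add2
  c12: stall  regs: r0:1,r1:Add1,r2:4,r3:6,r4:Add2
  c13: CDB Mul2=39; issue MUL r1<-Mul2  regs: r0:1,r1:Mul2,r2:4,r3:6,r4:Add2
  c14: stall  regs: r0:1,r1:Mul2,r2:4,r3:6,r4:Add2
  c15: stall  regs: r0:1,r1:Mul2,r2:4,r3:6,r4:Add2
  c16: stall  regs: r0:1,r1:Mul2,r2:4,r3:6,r4:Add2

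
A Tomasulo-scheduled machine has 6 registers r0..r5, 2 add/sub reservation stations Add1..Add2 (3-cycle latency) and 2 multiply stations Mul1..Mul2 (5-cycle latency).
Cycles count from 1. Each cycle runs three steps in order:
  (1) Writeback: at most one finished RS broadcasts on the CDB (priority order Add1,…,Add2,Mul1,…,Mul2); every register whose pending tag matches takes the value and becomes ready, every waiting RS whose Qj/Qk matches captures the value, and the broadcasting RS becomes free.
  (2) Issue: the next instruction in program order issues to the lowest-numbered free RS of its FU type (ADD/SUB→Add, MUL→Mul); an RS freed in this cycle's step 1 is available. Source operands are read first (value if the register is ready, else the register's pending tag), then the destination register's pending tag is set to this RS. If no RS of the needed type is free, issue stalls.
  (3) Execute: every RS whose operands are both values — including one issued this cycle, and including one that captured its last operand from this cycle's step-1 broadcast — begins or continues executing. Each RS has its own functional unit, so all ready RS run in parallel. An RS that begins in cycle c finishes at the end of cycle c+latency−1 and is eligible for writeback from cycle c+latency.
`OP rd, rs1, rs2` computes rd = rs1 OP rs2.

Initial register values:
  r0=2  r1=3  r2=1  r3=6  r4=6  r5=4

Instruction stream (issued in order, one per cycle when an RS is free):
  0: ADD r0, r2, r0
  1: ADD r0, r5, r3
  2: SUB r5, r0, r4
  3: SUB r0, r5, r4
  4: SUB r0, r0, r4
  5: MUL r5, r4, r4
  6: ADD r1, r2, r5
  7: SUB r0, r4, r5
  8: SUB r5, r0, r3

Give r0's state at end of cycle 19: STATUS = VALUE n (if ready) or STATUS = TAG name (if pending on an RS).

STATUS = VALUE -30

c1: issue ADD r0<-Add1 | r0:Add1,r1:3,r2:1,r3:6,r4:6,r5:4
c2: issue ADD r0<-Add2 | r0:Add2,r1:3,r2:1,r3:6,r4:6,r5:4
c3: stall | r0:Add2,r1:3,r2:1,r3:6,r4:6,r5:4
c4: CDB Add1=3; issue SUB r5<-Add1 | r0:Add2,r1:3,r2:1,r3:6,r4:6,r5:Add1
c5: CDB Add2=10; issue SUB r0<-Add2 | r0:Add2,r1:3,r2:1,r3:6,r4:6,r5:Add1
c6: stall | r0:Add2,r1:3,r2:1,r3:6,r4:6,r5:Add1
c7: stall | r0:Add2,r1:3,r2:1,r3:6,r4:6,r5:Add1
c8: CDB Add1=4; issue SUB r0<-Add1 | r0:Add1,r1:3,r2:1,r3:6,r4:6,r5:4
c9: issue MUL r5<-Mul1 | r0:Add1,r1:3,r2:1,r3:6,r4:6,r5:Mul1
c10: stall | r0:Add1,r1:3,r2:1,r3:6,r4:6,r5:Mul1
c11: CDB Add2=-2; issue ADD r1<-Add2 | r0:Add1,r1:Add2,r2:1,r3:6,r4:6,r5:Mul1
c12: stall | r0:Add1,r1:Add2,r2:1,r3:6,r4:6,r5:Mul1
c13: stall | r0:Add1,r1:Add2,r2:1,r3:6,r4:6,r5:Mul1
c14: CDB Add1=-8; issue SUB r0<-Add1 | r0:Add1,r1:Add2,r2:1,r3:6,r4:6,r5:Mul1
c15: CDB Mul1=36; stall | r0:Add1,r1:Add2,r2:1,r3:6,r4:6,r5:36
c16: stall | r0:Add1,r1:Add2,r2:1,r3:6,r4:6,r5:36
c17: stall | r0:Add1,r1:Add2,r2:1,r3:6,r4:6,r5:36
c18: CDB Add1=-30; issue SUB r5<-Add1 | r0:-30,r1:Add2,r2:1,r3:6,r4:6,r5:Add1
c19: CDB Add2=37 | r0:-30,r1:37,r2:1,r3:6,r4:6,r5:Add1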